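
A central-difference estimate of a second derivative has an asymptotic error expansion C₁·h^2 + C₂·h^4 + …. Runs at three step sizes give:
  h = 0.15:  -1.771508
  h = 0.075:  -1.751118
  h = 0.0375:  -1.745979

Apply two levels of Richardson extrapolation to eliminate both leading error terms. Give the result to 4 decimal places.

First eliminate the h^2 term (factor 2^2 = 4):
  B₁ = (4·(-1.751118) − (-1.771508))/3 = -1.744321
  B₂ = (4·(-1.745979) − (-1.751118))/3 = -1.744266
Then eliminate the h^4 term (factor 2^4 = 16):
  (16·(-1.744266) − (-1.744321))/15 = -1.744262

-1.7443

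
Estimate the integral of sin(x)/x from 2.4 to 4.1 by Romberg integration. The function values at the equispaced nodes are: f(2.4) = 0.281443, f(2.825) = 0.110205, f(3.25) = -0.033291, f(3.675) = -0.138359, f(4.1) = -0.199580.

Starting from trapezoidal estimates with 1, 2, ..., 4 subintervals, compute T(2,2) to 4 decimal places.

-0.0137

T(0,0) (trapezoid, 1 panel, h=1.7000): 0.069584
T(1,0) (trapezoid, 2 panels, h=0.8500): 0.006494
T(2,0) (trapezoid, 4 panels, h=0.4250): -0.008718
T(1,1) = 0.006494 + (0.006494 − 0.069584)/3 = -0.014536
T(2,1) = -0.008718 + (-0.008718 − 0.006494)/3 = -0.013789
T(2,2) = -0.013789 + (-0.013789 − (-0.014536))/15 = -0.013739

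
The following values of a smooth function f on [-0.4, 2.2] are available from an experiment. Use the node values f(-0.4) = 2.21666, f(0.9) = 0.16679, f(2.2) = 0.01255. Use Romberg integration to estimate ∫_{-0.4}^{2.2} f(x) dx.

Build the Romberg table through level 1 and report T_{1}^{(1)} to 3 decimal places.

1.255

T_{0}^{(0)} (trapezoid, 1 panel, h=2.6000): 2.89797
T_{1}^{(0)} (trapezoid, 2 panels, h=1.3000): 1.66581
T_{1}^{(1)} = 1.66581 + (1.66581 − 2.89797)/3 = 1.25509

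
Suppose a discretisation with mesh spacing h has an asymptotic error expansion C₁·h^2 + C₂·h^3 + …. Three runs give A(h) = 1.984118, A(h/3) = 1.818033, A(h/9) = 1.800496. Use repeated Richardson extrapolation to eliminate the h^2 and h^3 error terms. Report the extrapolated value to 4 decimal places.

1.7983

First eliminate the h^2 term (factor 3^2 = 9):
  B₁ = (9·1.818033 − 1.984118)/8 = 1.797272
  B₂ = (9·1.800496 − 1.818033)/8 = 1.798304
Then eliminate the h^3 term (factor 3^3 = 27):
  (27·1.798304 − 1.797272)/26 = 1.798344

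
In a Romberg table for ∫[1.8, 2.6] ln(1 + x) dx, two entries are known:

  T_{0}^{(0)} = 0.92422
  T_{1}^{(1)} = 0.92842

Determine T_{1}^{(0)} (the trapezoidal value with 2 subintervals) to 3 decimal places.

0.927

From T_{1}^{(1)} = (4·T_{1}^{(0)} − T_{0}^{(0)})/3, solve for T_{1}^{(0)}:
4·T_{1}^{(0)} = 3·0.92842 + 0.92422 = 3.70948
T_{1}^{(0)} = 0.92737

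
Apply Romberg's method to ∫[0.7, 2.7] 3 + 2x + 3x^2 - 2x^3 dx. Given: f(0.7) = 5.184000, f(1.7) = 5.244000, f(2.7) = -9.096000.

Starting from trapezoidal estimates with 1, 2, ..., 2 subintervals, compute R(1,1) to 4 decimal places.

5.6880

R(0,0) (trapezoid, 1 panel, h=2.0000): -3.912000
R(1,0) (trapezoid, 2 panels, h=1.0000): 3.288000
R(1,1) = 3.288000 + (3.288000 − (-3.912000))/3 = 5.688000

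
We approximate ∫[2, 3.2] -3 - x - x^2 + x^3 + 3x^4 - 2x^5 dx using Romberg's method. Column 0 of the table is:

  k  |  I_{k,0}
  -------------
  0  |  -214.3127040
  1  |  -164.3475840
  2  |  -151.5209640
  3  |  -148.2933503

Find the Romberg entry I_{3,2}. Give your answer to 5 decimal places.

I_{2,1} = -151.5209640 + (-151.5209640 − (-164.3475840))/3 = -147.2454240
I_{3,1} = -148.2933503 + (-148.2933503 − (-151.5209640))/3 = -147.2174791
I_{3,2} = (16·(-147.2174791) − (-147.2454240)) / 15 = -147.2156161

-147.21562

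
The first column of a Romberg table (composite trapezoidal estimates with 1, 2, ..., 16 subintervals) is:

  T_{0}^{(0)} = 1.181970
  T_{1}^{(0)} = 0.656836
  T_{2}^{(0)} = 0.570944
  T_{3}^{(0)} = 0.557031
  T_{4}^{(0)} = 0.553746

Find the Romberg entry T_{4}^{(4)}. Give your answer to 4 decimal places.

Richardson extrapolation on the trapezoidal column (denominator 4−1=3):
T_{1}^{(1)} = (4·0.656836 − 1.181970) / 3 = 0.481791
T_{2}^{(1)} = 0.570944 + (0.570944 − 0.656836)/3 = 0.542313
T_{3}^{(1)} = (4·0.557031 − 0.570944) / 3 = 0.552393
T_{4}^{(1)} = (4·0.553746 − 0.557031) / 3 = 0.552651
T_{2}^{(2)} = 0.542313 + (0.542313 − 0.481791)/15 = 0.546348
T_{3}^{(2)} = (16·0.552393 − 0.542313) / 15 = 0.553065
T_{4}^{(2)} = (16·0.552651 − 0.552393) / 15 = 0.552668
T_{3}^{(3)} = 0.553065 + (0.553065 − 0.546348)/63 = 0.553172
T_{4}^{(3)} = (64·0.552668 − 0.553065) / 63 = 0.552662
T_{4}^{(4)} = (256·0.552662 − 0.553172) / 255 = 0.552660

0.5527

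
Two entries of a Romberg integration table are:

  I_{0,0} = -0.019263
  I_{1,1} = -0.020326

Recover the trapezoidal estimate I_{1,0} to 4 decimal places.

From I_{1,1} = (4·I_{1,0} − I_{0,0})/3, solve for I_{1,0}:
4·I_{1,0} = 3·(-0.020326) + (-0.019263) = -0.080241
I_{1,0} = -0.020060

-0.0201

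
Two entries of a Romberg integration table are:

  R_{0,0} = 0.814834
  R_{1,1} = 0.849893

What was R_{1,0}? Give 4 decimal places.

From R_{1,1} = (4·R_{1,0} − R_{0,0})/3, solve for R_{1,0}:
4·R_{1,0} = 3·0.849893 + 0.814834 = 3.364513
R_{1,0} = 0.841128

0.8411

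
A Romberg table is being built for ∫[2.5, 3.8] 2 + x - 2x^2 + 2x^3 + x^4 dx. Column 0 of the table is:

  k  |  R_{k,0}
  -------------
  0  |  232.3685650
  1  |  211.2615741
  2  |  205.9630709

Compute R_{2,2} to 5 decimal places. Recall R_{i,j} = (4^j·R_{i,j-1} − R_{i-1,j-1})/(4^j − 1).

204.19497

Richardson extrapolation on the trapezoidal column (denominator 4−1=3):
R_{1,1} = 211.2615741 + (211.2615741 − 232.3685650)/3 = 204.2259105
R_{2,1} = 205.9630709 + (205.9630709 − 211.2615741)/3 = 204.1969032
R_{2,2} = 204.1969032 + (204.1969032 − 204.2259105)/15 = 204.1949694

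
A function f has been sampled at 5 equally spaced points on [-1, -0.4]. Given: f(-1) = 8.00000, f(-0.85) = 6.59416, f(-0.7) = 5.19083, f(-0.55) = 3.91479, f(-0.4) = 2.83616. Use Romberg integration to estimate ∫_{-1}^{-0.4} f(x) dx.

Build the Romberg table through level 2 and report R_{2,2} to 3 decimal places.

R_{0,0} (trapezoid, 1 panel, h=0.6000): 3.25085
R_{1,0} (trapezoid, 2 panels, h=0.3000): 3.18267
R_{2,0} (trapezoid, 4 panels, h=0.1500): 3.16768
R_{1,1} = 3.18267 + (3.18267 − 3.25085)/3 = 3.15994
R_{2,1} = 3.16768 + (3.16768 − 3.18267)/3 = 3.16268
R_{2,2} = 3.16268 + (3.16268 − 3.15994)/15 = 3.16286

3.163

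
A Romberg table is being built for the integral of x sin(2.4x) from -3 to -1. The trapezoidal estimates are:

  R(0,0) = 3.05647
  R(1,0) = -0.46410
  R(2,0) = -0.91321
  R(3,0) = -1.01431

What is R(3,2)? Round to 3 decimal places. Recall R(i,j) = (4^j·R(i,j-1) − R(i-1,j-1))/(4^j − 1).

Richardson extrapolation on the trapezoidal column (denominator 4−1=3):
R(2,1) = (4·(-0.91321) − (-0.46410)) / 3 = -1.06291
R(3,1) = -1.01431 + (-1.01431 − (-0.91321))/3 = -1.04801
R(3,2) = (16·(-1.04801) − (-1.06291)) / 15 = -1.04702

-1.047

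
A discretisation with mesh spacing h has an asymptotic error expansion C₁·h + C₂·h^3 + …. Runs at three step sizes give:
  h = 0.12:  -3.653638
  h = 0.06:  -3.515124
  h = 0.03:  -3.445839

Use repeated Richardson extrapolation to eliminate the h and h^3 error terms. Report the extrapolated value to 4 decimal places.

First eliminate the h term (factor 2^1 = 2):
  B₁ = (2·(-3.515124) − (-3.653638))/1 = -3.376610
  B₂ = (2·(-3.445839) − (-3.515124))/1 = -3.376554
Then eliminate the h^3 term (factor 2^3 = 8):
  (8·(-3.376554) − (-3.376610))/7 = -3.376546

-3.3765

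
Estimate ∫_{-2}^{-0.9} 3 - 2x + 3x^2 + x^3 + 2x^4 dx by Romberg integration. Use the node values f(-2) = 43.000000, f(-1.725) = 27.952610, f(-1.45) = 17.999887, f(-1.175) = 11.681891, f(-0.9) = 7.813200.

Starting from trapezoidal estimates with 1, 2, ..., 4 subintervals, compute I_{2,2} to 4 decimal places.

22.4888

I_{0,0} (trapezoid, 1 panel, h=1.1000): 27.947260
I_{1,0} (trapezoid, 2 panels, h=0.5500): 23.873568
I_{2,0} (trapezoid, 4 panels, h=0.2750): 22.836272
I_{1,1} = 23.873568 + (23.873568 − 27.947260)/3 = 22.515671
I_{2,1} = 22.836272 + (22.836272 − 23.873568)/3 = 22.490507
I_{2,2} = 22.490507 + (22.490507 − 22.515671)/15 = 22.488829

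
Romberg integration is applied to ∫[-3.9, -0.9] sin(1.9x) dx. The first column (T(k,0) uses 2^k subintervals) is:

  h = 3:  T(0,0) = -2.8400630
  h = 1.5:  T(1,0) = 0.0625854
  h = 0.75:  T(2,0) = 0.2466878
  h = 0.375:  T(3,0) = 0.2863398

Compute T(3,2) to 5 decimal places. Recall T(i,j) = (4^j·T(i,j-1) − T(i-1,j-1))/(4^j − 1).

0.29899

Richardson extrapolation on the trapezoidal column (denominator 4−1=3):
T(2,1) = (4·0.2466878 − 0.0625854) / 3 = 0.3080553
T(3,1) = 0.2863398 + (0.2863398 − 0.2466878)/3 = 0.2995571
T(3,2) = 0.2995571 + (0.2995571 − 0.3080553)/15 = 0.2989906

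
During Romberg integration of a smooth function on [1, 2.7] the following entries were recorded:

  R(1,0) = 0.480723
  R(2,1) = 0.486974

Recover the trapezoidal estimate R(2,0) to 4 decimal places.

From R(2,1) = (4·R(2,0) − R(1,0))/3, solve for R(2,0):
4·R(2,0) = 3·0.486974 + 0.480723 = 1.941645
R(2,0) = 0.485411

0.4854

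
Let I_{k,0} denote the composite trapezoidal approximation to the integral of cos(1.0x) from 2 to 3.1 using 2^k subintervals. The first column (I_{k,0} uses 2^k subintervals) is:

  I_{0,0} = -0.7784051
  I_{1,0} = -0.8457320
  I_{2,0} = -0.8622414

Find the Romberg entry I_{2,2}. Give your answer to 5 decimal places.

-0.86772

Richardson extrapolation on the trapezoidal column (denominator 4−1=3):
I_{1,1} = (4·(-0.8457320) − (-0.7784051)) / 3 = -0.8681743
I_{2,1} = -0.8622414 + (-0.8622414 − (-0.8457320))/3 = -0.8677445
I_{2,2} = -0.8677445 + (-0.8677445 − (-0.8681743))/15 = -0.8677158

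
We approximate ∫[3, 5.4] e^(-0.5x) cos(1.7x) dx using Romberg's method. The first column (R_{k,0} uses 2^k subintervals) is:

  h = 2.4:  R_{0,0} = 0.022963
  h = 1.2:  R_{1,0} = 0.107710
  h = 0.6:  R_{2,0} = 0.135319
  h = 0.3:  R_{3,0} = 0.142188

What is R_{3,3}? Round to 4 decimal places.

R_{1,1} = 0.107710 + (0.107710 − 0.022963)/3 = 0.135959
R_{2,1} = 0.135319 + (0.135319 − 0.107710)/3 = 0.144522
R_{3,1} = (4·0.142188 − 0.135319) / 3 = 0.144478
R_{2,2} = (16·0.144522 − 0.135959) / 15 = 0.145093
R_{3,2} = 0.144478 + (0.144478 − 0.144522)/15 = 0.144475
R_{3,3} = 0.144475 + (0.144475 − 0.145093)/63 = 0.144465

0.1445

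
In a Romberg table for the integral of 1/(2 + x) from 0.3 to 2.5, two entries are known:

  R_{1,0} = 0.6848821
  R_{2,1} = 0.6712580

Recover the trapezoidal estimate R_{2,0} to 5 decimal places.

0.67466

From R_{2,1} = (4·R_{2,0} − R_{1,0})/3, solve for R_{2,0}:
4·R_{2,0} = 3·0.6712580 + 0.6848821 = 2.6986561
R_{2,0} = 0.6746640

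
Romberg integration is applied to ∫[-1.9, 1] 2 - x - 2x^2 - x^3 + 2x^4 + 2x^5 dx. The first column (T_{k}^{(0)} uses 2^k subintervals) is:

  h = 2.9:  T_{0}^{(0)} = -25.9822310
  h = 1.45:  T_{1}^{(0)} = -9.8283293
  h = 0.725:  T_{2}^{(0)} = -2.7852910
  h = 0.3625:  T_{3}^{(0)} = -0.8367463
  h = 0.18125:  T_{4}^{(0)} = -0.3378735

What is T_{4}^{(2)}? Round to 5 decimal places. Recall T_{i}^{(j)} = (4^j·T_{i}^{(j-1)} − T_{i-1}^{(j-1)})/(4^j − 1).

Richardson extrapolation on the trapezoidal column (denominator 4−1=3):
T_{3}^{(1)} = (4·(-0.8367463) − (-2.7852910)) / 3 = -0.1872314
T_{4}^{(1)} = -0.3378735 + (-0.3378735 − (-0.8367463))/3 = -0.1715826
T_{4}^{(2)} = -0.1715826 + (-0.1715826 − (-0.1872314))/15 = -0.1705393

-0.17054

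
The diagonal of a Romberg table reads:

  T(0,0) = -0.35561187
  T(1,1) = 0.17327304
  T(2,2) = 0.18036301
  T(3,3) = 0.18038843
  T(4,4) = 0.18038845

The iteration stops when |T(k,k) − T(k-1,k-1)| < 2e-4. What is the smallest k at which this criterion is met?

k = 3

|T(1,1) − T(0,0)| = 0.52888491 ≥ 2e-4
|T(2,2) − T(1,1)| = 0.00708997 ≥ 2e-4
|T(3,3) − T(2,2)| = 0.00002542 < 2e-4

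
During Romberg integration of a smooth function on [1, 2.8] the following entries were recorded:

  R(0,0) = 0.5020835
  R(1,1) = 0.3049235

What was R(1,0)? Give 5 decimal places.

From R(1,1) = (4·R(1,0) − R(0,0))/3, solve for R(1,0):
4·R(1,0) = 3·0.3049235 + 0.5020835 = 1.4168540
R(1,0) = 0.3542135

0.35421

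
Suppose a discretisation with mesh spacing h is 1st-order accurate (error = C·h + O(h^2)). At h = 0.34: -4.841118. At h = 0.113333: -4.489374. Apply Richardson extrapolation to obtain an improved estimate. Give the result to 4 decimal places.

Extrapolated value = (3·A(h/3) − A(h)) / (3 − 1)
= (3·(-4.489374) − (-4.841118)) / 2
= -8.627004 / 2 = -4.313502

-4.3135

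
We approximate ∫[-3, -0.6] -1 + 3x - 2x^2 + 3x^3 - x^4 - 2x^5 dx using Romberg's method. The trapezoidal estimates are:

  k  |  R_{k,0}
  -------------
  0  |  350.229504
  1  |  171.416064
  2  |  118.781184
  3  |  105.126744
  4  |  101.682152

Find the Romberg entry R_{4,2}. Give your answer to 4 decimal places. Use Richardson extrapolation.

100.5312

Richardson extrapolation on the trapezoidal column (denominator 4−1=3):
R_{3,1} = (4·105.126744 − 118.781184) / 3 = 100.575264
R_{4,1} = (4·101.682152 − 105.126744) / 3 = 100.533955
R_{4,2} = 100.533955 + (100.533955 − 100.575264)/15 = 100.531201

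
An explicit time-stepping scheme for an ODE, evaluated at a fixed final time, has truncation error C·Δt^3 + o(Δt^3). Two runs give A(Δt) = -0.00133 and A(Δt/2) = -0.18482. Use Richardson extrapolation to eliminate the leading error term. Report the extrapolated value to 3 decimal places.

The leading error scales as Δt^3; refining by a factor of 2 reduces it by 2^3 = 8.
Extrapolated value = (8·A(Δt/2) − A(Δt)) / (8 − 1)
= (8·(-0.18482) − (-0.00133)) / 7
= -1.47723 / 7 = -0.21103

-0.211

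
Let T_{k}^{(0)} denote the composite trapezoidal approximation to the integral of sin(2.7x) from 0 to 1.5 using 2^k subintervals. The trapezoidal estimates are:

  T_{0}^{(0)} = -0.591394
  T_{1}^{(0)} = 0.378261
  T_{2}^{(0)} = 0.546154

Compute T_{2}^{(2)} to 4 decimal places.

Richardson extrapolation on the trapezoidal column (denominator 4−1=3):
T_{1}^{(1)} = 0.378261 + (0.378261 − (-0.591394))/3 = 0.701479
T_{2}^{(1)} = (4·0.546154 − 0.378261) / 3 = 0.602118
T_{2}^{(2)} = (16·0.602118 − 0.701479) / 15 = 0.595494

0.5955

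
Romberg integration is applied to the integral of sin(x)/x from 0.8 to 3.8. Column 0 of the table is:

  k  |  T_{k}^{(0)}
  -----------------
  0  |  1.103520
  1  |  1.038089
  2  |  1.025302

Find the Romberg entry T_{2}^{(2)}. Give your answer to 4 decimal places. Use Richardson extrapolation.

1.0214

Richardson extrapolation on the trapezoidal column (denominator 4−1=3):
T_{1}^{(1)} = (4·1.038089 − 1.103520) / 3 = 1.016279
T_{2}^{(1)} = 1.025302 + (1.025302 − 1.038089)/3 = 1.021040
T_{2}^{(2)} = (16·1.021040 − 1.016279) / 15 = 1.021357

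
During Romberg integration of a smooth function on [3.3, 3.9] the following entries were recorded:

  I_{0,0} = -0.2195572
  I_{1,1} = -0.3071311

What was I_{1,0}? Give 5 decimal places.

From I_{1,1} = (4·I_{1,0} − I_{0,0})/3, solve for I_{1,0}:
4·I_{1,0} = 3·(-0.3071311) + (-0.2195572) = -1.1409505
I_{1,0} = -0.2852376

-0.28524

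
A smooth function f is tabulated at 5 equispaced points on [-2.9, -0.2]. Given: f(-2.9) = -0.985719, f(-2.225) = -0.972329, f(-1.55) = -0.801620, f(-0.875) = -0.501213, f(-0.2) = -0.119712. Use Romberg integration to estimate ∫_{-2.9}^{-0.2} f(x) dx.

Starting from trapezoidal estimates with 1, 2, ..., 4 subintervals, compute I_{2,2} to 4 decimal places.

I_{0,0} (trapezoid, 1 panel, h=2.7000): -1.492332
I_{1,0} (trapezoid, 2 panels, h=1.3500): -1.828353
I_{2,0} (trapezoid, 4 panels, h=0.6750): -1.908817
I_{1,1} = -1.828353 + (-1.828353 − (-1.492332))/3 = -1.940360
I_{2,1} = -1.908817 + (-1.908817 − (-1.828353))/3 = -1.935638
I_{2,2} = -1.935638 + (-1.935638 − (-1.940360))/15 = -1.935323

-1.9353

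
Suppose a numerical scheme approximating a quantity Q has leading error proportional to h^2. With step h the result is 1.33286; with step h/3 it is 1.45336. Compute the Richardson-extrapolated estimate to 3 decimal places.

1.468

The leading error scales as h^2; refining by a factor of 3 reduces it by 3^2 = 9.
Extrapolated value = (9·A(h/3) − A(h)) / (9 − 1)
= (9·1.45336 − 1.33286) / 8
= 11.74738 / 8 = 1.46842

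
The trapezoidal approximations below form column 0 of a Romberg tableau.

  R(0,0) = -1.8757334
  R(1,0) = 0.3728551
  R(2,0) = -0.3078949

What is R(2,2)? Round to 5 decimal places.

Richardson extrapolation on the trapezoidal column (denominator 4−1=3):
R(1,1) = 0.3728551 + (0.3728551 − (-1.8757334))/3 = 1.1223846
R(2,1) = -0.3078949 + (-0.3078949 − 0.3728551)/3 = -0.5348116
R(2,2) = -0.5348116 + (-0.5348116 − 1.1223846)/15 = -0.6452913
(Column j=1 coincides with Simpson's rule on the same nodes.)

-0.64529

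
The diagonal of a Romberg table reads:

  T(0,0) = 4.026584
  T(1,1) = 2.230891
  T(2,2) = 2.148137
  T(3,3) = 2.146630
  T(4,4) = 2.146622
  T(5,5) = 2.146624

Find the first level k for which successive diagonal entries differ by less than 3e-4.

|T(1,1) − T(0,0)| = 1.795693 ≥ 3e-4
|T(2,2) − T(1,1)| = 0.082754 ≥ 3e-4
|T(3,3) − T(2,2)| = 0.001507 ≥ 3e-4
|T(4,4) − T(3,3)| = 0.000008 < 3e-4

k = 4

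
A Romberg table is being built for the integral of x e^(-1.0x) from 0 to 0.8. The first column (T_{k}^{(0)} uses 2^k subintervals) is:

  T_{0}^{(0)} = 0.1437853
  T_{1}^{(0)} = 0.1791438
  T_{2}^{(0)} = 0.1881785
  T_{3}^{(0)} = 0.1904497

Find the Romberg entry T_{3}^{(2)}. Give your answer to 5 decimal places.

Richardson extrapolation on the trapezoidal column (denominator 4−1=3):
T_{2}^{(1)} = 0.1881785 + (0.1881785 − 0.1791438)/3 = 0.1911901
T_{3}^{(1)} = 0.1904497 + (0.1904497 − 0.1881785)/3 = 0.1912068
T_{3}^{(2)} = 0.1912068 + (0.1912068 − 0.1911901)/15 = 0.1912079

0.19121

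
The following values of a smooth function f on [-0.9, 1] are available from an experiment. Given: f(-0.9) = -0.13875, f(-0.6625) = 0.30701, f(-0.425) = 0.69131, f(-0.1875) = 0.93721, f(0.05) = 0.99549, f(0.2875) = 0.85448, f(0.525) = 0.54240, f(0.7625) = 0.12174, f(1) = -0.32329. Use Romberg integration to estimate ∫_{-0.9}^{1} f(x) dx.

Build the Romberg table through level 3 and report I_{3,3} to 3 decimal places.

I_{0,0} (trapezoid, 1 panel, h=1.9000): -0.43894
I_{1,0} (trapezoid, 2 panels, h=0.9500): 0.72625
I_{2,0} (trapezoid, 4 panels, h=0.4750): 0.94914
I_{3,0} (trapezoid, 8 panels, h=0.2375): 1.00192
I_{1,1} = 0.72625 + (0.72625 − (-0.43894))/3 = 1.11465
I_{2,1} = 0.94914 + (0.94914 − 0.72625)/3 = 1.02344
I_{3,1} = 1.00192 + (1.00192 − 0.94914)/3 = 1.01951
I_{2,2} = 1.02344 + (1.02344 − 1.11465)/15 = 1.01736
I_{3,2} = 1.01951 + (1.01951 − 1.02344)/15 = 1.01925
I_{3,3} = 1.01925 + (1.01925 − 1.01736)/63 = 1.01928

1.019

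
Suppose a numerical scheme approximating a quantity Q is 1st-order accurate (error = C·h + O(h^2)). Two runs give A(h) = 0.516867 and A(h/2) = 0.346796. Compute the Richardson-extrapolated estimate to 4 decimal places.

0.1767

The leading error scales as h; refining by a factor of 2 reduces it by 2^1 = 2.
Extrapolated value = (2·A(h/2) − A(h)) / (2 − 1)
= (2·0.346796 − 0.516867) / 1
= 0.176725 / 1 = 0.176725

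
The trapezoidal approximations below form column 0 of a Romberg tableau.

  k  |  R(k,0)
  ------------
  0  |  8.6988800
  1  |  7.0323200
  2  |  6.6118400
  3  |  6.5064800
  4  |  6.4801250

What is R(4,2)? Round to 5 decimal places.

6.47134

R(3,1) = (4·6.5064800 − 6.6118400) / 3 = 6.4713600
R(4,1) = (4·6.4801250 − 6.5064800) / 3 = 6.4713400
R(4,2) = 6.4713400 + (6.4713400 − 6.4713600)/15 = 6.4713387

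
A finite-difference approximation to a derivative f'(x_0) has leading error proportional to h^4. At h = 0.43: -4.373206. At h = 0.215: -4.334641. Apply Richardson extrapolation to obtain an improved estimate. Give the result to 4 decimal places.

-4.3321

The leading error scales as h^4; refining by a factor of 2 reduces it by 2^4 = 16.
Extrapolated value = (16·A(h/2) − A(h)) / (16 − 1)
= (16·(-4.334641) − (-4.373206)) / 15
= -64.981050 / 15 = -4.332070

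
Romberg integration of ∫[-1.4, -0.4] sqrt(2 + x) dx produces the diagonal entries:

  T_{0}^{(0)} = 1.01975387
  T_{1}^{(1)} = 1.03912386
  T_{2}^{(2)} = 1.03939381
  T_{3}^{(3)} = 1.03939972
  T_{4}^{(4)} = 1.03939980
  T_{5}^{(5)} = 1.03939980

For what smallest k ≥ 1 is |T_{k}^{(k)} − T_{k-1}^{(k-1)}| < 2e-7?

|T_{1}^{(1)} − T_{0}^{(0)}| = 0.01936999 ≥ 2e-7
|T_{2}^{(2)} − T_{1}^{(1)}| = 0.00026995 ≥ 2e-7
|T_{3}^{(3)} − T_{2}^{(2)}| = 0.00000591 ≥ 2e-7
|T_{4}^{(4)} − T_{3}^{(3)}| = 0.00000008 < 2e-7

k = 4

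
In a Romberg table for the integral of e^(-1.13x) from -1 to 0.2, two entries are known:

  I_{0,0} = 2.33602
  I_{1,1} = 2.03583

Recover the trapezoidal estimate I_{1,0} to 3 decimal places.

From I_{1,1} = (4·I_{1,0} − I_{0,0})/3, solve for I_{1,0}:
4·I_{1,0} = 3·2.03583 + 2.33602 = 8.44351
I_{1,0} = 2.11088

2.111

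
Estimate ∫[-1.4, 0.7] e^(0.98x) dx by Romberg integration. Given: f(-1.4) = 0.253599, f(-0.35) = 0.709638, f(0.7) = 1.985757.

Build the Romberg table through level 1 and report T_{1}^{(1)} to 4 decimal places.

1.7773

T_{0}^{(0)} (trapezoid, 1 panel, h=2.1000): 2.351324
T_{1}^{(0)} (trapezoid, 2 panels, h=1.0500): 1.920782
T_{1}^{(1)} = 1.920782 + (1.920782 − 2.351324)/3 = 1.777268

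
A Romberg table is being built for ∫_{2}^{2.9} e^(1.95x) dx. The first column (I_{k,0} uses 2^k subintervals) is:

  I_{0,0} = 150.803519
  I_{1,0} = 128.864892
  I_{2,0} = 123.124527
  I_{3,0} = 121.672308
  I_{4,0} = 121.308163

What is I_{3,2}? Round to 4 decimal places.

Richardson extrapolation on the trapezoidal column (denominator 4−1=3):
I_{2,1} = (4·123.124527 − 128.864892) / 3 = 121.211072
I_{3,1} = 121.672308 + (121.672308 − 123.124527)/3 = 121.188235
I_{3,2} = 121.188235 + (121.188235 − 121.211072)/15 = 121.186713

121.1867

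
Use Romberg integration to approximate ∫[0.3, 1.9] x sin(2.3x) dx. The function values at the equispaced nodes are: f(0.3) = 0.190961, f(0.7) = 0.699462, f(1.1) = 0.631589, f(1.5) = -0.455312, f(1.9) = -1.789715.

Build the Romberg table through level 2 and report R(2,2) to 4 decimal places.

0.0747

R(0,0) (trapezoid, 1 panel, h=1.6000): -1.279003
R(1,0) (trapezoid, 2 panels, h=0.8000): -0.134230
R(2,0) (trapezoid, 4 panels, h=0.4000): 0.030545
R(1,1) = -0.134230 + (-0.134230 − (-1.279003))/3 = 0.247361
R(2,1) = 0.030545 + (0.030545 − (-0.134230))/3 = 0.085470
R(2,2) = 0.085470 + (0.085470 − 0.247361)/15 = 0.074677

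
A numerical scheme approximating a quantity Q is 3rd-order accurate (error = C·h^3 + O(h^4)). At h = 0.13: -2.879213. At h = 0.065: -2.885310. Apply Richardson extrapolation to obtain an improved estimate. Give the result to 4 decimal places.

-2.8862

The leading error scales as h^3; refining by a factor of 2 reduces it by 2^3 = 8.
Extrapolated value = (8·A(h/2) − A(h)) / (8 − 1)
= (8·(-2.885310) − (-2.879213)) / 7
= -20.203267 / 7 = -2.886181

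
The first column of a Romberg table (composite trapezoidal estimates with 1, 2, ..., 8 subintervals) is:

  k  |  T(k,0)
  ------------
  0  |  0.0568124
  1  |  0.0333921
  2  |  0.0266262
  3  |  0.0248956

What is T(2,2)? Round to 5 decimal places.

0.02429

Richardson extrapolation on the trapezoidal column (denominator 4−1=3):
T(1,1) = (4·0.0333921 − 0.0568124) / 3 = 0.0255853
T(2,1) = 0.0266262 + (0.0266262 − 0.0333921)/3 = 0.0243709
T(2,2) = (16·0.0243709 − 0.0255853) / 15 = 0.0242899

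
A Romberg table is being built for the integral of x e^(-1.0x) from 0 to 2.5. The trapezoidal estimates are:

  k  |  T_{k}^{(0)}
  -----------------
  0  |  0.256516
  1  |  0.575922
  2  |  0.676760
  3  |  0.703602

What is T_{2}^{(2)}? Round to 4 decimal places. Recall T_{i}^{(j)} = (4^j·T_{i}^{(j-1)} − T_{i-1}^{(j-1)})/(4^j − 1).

0.7122

T_{1}^{(1)} = 0.575922 + (0.575922 − 0.256516)/3 = 0.682391
T_{2}^{(1)} = 0.676760 + (0.676760 − 0.575922)/3 = 0.710373
T_{2}^{(2)} = (16·0.710373 − 0.682391) / 15 = 0.712238
(Column j=1 coincides with Simpson's rule on the same nodes.)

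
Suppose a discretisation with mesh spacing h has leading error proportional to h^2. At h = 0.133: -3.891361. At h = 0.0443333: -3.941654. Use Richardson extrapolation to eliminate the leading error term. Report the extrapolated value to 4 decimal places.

-3.9479

Extrapolated value = (9·A(h/3) − A(h)) / (9 − 1)
= (9·(-3.941654) − (-3.891361)) / 8
= -31.583525 / 8 = -3.947941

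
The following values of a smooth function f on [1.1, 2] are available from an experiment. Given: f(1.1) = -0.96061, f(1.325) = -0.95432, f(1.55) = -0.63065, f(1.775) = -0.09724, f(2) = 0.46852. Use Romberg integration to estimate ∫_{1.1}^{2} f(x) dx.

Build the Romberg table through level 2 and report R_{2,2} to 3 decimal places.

R_{0,0} (trapezoid, 1 panel, h=0.9000): -0.22144
R_{1,0} (trapezoid, 2 panels, h=0.4500): -0.39451
R_{2,0} (trapezoid, 4 panels, h=0.2250): -0.43386
R_{1,1} = -0.39451 + (-0.39451 − (-0.22144))/3 = -0.45220
R_{2,1} = -0.43386 + (-0.43386 − (-0.39451))/3 = -0.44698
R_{2,2} = -0.44698 + (-0.44698 − (-0.45220))/15 = -0.44663

-0.447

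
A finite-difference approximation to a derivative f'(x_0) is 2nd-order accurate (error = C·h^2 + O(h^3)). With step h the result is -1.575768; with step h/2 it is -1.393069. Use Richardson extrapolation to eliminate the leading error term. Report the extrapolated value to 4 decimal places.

-1.3322

The leading error scales as h^2; refining by a factor of 2 reduces it by 2^2 = 4.
Extrapolated value = (4·A(h/2) − A(h)) / (4 − 1)
= (4·(-1.393069) − (-1.575768)) / 3
= -3.996508 / 3 = -1.332169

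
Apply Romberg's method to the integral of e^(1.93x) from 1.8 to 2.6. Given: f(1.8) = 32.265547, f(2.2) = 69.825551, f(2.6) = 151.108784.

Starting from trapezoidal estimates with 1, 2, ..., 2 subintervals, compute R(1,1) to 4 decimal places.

R(0,0) (trapezoid, 1 panel, h=0.8000): 73.349732
R(1,0) (trapezoid, 2 panels, h=0.4000): 64.605087
R(1,1) = 64.605087 + (64.605087 − 73.349732)/3 = 61.690205

61.6902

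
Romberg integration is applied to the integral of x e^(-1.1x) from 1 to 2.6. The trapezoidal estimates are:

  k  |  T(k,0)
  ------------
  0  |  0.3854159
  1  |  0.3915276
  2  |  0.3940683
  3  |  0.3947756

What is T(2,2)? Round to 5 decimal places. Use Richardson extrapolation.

0.39501

T(1,1) = (4·0.3915276 − 0.3854159) / 3 = 0.3935648
T(2,1) = 0.3940683 + (0.3940683 − 0.3915276)/3 = 0.3949152
T(2,2) = 0.3949152 + (0.3949152 − 0.3935648)/15 = 0.3950052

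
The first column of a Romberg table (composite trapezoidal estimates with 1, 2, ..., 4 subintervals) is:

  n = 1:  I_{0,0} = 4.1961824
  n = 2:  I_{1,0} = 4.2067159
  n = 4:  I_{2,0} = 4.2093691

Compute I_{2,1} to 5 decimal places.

4.21025

Richardson extrapolation on the trapezoidal column (denominator 4−1=3):
I_{2,1} = 4.2093691 + (4.2093691 − 4.2067159)/3 = 4.2102535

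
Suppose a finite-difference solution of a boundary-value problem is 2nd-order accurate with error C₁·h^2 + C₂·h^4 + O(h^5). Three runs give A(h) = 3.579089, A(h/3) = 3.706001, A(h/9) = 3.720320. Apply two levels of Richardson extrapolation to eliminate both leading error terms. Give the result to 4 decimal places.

First eliminate the h^2 term (factor 3^2 = 9):
  B₁ = (9·3.706001 − 3.579089)/8 = 3.721865
  B₂ = (9·3.720320 − 3.706001)/8 = 3.722110
Then eliminate the h^4 term (factor 3^4 = 81):
  (81·3.722110 − 3.721865)/80 = 3.722113

3.7221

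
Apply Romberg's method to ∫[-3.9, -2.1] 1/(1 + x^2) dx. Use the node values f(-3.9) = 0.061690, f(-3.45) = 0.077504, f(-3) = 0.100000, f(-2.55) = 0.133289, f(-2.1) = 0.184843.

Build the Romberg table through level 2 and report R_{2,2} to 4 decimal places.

0.1934

R_{0,0} (trapezoid, 1 panel, h=1.8000): 0.221880
R_{1,0} (trapezoid, 2 panels, h=0.9000): 0.200940
R_{2,0} (trapezoid, 4 panels, h=0.4500): 0.195327
R_{1,1} = 0.200940 + (0.200940 − 0.221880)/3 = 0.193960
R_{2,1} = 0.195327 + (0.195327 − 0.200940)/3 = 0.193456
R_{2,2} = 0.193456 + (0.193456 − 0.193960)/15 = 0.193422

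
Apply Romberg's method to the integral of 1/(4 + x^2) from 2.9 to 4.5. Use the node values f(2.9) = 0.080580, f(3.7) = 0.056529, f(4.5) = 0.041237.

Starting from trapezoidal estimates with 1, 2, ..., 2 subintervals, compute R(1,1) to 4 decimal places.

R(0,0) (trapezoid, 1 panel, h=1.6000): 0.097454
R(1,0) (trapezoid, 2 panels, h=0.8000): 0.093950
R(1,1) = 0.093950 + (0.093950 − 0.097454)/3 = 0.092782

0.0928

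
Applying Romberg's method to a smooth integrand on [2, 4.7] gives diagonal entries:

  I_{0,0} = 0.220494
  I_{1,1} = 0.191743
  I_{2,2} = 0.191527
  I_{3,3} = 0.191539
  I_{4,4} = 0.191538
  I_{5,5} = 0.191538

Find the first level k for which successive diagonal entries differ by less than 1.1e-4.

|I_{1,1} − I_{0,0}| = 0.028751 ≥ 1.1e-4
|I_{2,2} − I_{1,1}| = 0.000216 ≥ 1.1e-4
|I_{3,3} − I_{2,2}| = 0.000012 < 1.1e-4

k = 3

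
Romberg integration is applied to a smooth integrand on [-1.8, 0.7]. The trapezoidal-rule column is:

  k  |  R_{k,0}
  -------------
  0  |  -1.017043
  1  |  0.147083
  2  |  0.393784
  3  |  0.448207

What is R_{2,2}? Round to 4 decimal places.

0.4721

Richardson extrapolation on the trapezoidal column (denominator 4−1=3):
R_{1,1} = 0.147083 + (0.147083 − (-1.017043))/3 = 0.535125
R_{2,1} = (4·0.393784 − 0.147083) / 3 = 0.476018
R_{2,2} = (16·0.476018 − 0.535125) / 15 = 0.472078
(Column j=1 coincides with Simpson's rule on the same nodes.)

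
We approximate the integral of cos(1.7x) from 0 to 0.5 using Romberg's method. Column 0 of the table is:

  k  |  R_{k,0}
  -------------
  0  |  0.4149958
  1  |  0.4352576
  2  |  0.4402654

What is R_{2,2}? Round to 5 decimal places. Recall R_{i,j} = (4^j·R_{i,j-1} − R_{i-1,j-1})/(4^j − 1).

R_{1,1} = 0.4352576 + (0.4352576 − 0.4149958)/3 = 0.4420115
R_{2,1} = 0.4402654 + (0.4402654 − 0.4352576)/3 = 0.4419347
R_{2,2} = 0.4419347 + (0.4419347 − 0.4420115)/15 = 0.4419296
(Column j=1 coincides with Simpson's rule on the same nodes.)

0.44193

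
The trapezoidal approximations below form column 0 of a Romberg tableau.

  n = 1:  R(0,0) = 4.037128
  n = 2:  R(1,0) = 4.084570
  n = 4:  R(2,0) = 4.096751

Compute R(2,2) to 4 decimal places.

4.1008

Richardson extrapolation on the trapezoidal column (denominator 4−1=3):
R(1,1) = 4.084570 + (4.084570 − 4.037128)/3 = 4.100384
R(2,1) = (4·4.096751 − 4.084570) / 3 = 4.100811
R(2,2) = (16·4.100811 − 4.100384) / 15 = 4.100839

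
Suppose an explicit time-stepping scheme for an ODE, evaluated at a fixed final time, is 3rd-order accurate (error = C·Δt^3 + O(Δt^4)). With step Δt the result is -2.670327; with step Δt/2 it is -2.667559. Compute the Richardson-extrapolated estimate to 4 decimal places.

The leading error scales as Δt^3; refining by a factor of 2 reduces it by 2^3 = 8.
Extrapolated value = (8·A(Δt/2) − A(Δt)) / (8 − 1)
= (8·(-2.667559) − (-2.670327)) / 7
= -18.670145 / 7 = -2.667164

-2.6672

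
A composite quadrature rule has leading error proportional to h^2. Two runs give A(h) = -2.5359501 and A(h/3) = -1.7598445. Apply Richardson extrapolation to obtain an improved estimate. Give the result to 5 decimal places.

Extrapolated value = (9·A(h/3) − A(h)) / (9 − 1)
= (9·(-1.7598445) − (-2.5359501)) / 8
= -13.3026504 / 8 = -1.6628313

-1.66283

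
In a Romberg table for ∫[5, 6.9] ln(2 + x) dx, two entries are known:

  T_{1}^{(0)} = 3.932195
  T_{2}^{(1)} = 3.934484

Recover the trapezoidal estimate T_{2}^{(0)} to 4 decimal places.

From T_{2}^{(1)} = (4·T_{2}^{(0)} − T_{1}^{(0)})/3, solve for T_{2}^{(0)}:
4·T_{2}^{(0)} = 3·3.934484 + 3.932195 = 15.735647
T_{2}^{(0)} = 3.933912

3.9339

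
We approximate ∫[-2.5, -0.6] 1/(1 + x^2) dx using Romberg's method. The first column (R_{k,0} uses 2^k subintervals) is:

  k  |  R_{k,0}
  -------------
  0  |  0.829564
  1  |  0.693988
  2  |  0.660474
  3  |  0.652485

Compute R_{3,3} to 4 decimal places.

0.6499

R_{1,1} = (4·0.693988 − 0.829564) / 3 = 0.648796
R_{2,1} = 0.660474 + (0.660474 − 0.693988)/3 = 0.649303
R_{3,1} = (4·0.652485 − 0.660474) / 3 = 0.649822
R_{2,2} = (16·0.649303 − 0.648796) / 15 = 0.649337
R_{3,2} = (16·0.649822 − 0.649303) / 15 = 0.649857
R_{3,3} = 0.649857 + (0.649857 − 0.649337)/63 = 0.649865
(Column j=1 coincides with Simpson's rule on the same nodes.)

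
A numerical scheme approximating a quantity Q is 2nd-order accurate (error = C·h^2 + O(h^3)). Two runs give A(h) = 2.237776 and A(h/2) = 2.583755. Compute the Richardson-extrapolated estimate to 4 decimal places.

2.6991

The leading error scales as h^2; refining by a factor of 2 reduces it by 2^2 = 4.
Extrapolated value = (4·A(h/2) − A(h)) / (4 − 1)
= (4·2.583755 − 2.237776) / 3
= 8.097244 / 3 = 2.699081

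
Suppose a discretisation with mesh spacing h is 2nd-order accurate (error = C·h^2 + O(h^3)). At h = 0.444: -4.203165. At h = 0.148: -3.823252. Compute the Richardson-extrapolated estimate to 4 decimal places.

-3.7758

The leading error scales as h^2; refining by a factor of 3 reduces it by 3^2 = 9.
Extrapolated value = (9·A(h/3) − A(h)) / (9 − 1)
= (9·(-3.823252) − (-4.203165)) / 8
= -30.206103 / 8 = -3.775763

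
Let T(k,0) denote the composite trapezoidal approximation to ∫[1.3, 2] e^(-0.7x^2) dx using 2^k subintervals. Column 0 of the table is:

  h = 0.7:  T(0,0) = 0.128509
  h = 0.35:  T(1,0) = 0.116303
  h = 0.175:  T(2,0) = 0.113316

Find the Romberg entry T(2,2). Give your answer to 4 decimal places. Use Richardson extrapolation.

0.1123

T(1,1) = 0.116303 + (0.116303 − 0.128509)/3 = 0.112234
T(2,1) = (4·0.113316 − 0.116303) / 3 = 0.112320
T(2,2) = 0.112320 + (0.112320 − 0.112234)/15 = 0.112326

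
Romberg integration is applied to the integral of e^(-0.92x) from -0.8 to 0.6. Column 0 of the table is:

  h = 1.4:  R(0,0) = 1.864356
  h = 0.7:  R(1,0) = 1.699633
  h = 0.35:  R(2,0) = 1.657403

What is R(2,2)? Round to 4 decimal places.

R(1,1) = 1.699633 + (1.699633 − 1.864356)/3 = 1.644725
R(2,1) = (4·1.657403 − 1.699633) / 3 = 1.643326
R(2,2) = 1.643326 + (1.643326 − 1.644725)/15 = 1.643233
(Column j=1 coincides with Simpson's rule on the same nodes.)

1.6432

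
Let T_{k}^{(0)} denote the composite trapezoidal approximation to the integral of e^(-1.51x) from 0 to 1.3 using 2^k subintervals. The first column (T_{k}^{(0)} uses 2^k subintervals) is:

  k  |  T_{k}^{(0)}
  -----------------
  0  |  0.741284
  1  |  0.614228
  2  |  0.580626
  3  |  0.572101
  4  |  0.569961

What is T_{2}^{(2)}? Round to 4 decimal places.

0.5693

Richardson extrapolation on the trapezoidal column (denominator 4−1=3):
T_{1}^{(1)} = 0.614228 + (0.614228 − 0.741284)/3 = 0.571876
T_{2}^{(1)} = (4·0.580626 − 0.614228) / 3 = 0.569425
T_{2}^{(2)} = (16·0.569425 − 0.571876) / 15 = 0.569262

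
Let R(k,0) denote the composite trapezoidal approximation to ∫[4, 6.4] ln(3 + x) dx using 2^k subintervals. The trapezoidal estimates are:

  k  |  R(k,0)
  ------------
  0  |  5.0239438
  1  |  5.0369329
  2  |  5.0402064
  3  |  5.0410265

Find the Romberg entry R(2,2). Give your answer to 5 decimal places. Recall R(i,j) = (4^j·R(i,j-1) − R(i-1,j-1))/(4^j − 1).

5.04130

Richardson extrapolation on the trapezoidal column (denominator 4−1=3):
R(1,1) = 5.0369329 + (5.0369329 − 5.0239438)/3 = 5.0412626
R(2,1) = 5.0402064 + (5.0402064 − 5.0369329)/3 = 5.0412976
R(2,2) = 5.0412976 + (5.0412976 − 5.0412626)/15 = 5.0412999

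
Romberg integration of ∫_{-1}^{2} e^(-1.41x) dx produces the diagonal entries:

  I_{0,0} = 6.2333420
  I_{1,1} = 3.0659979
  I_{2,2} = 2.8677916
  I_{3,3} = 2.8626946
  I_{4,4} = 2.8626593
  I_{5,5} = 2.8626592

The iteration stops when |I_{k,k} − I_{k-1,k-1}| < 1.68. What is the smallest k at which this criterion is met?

|I_{1,1} − I_{0,0}| = 3.1673441 ≥ 1.68
|I_{2,2} − I_{1,1}| = 0.1982063 < 1.68

k = 2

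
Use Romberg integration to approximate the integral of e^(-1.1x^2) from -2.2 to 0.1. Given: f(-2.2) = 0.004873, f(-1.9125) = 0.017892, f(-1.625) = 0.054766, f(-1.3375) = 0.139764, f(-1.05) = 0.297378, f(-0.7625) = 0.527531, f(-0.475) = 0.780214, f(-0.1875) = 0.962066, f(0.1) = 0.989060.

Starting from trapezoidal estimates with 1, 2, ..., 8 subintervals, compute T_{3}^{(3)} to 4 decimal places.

0.9435

T_{0}^{(0)} (trapezoid, 1 panel, h=2.3000): 1.143023
T_{1}^{(0)} (trapezoid, 2 panels, h=1.1500): 0.913496
T_{2}^{(0)} (trapezoid, 4 panels, h=0.5750): 0.936862
T_{3}^{(0)} (trapezoid, 8 panels, h=0.2875): 0.942016
T_{1}^{(1)} = 0.913496 + (0.913496 − 1.143023)/3 = 0.836987
T_{2}^{(1)} = 0.936862 + (0.936862 − 0.913496)/3 = 0.944651
T_{3}^{(1)} = 0.942016 + (0.942016 − 0.936862)/3 = 0.943734
T_{2}^{(2)} = 0.944651 + (0.944651 − 0.836987)/15 = 0.951829
T_{3}^{(2)} = 0.943734 + (0.943734 − 0.944651)/15 = 0.943673
T_{3}^{(3)} = 0.943673 + (0.943673 − 0.951829)/63 = 0.943544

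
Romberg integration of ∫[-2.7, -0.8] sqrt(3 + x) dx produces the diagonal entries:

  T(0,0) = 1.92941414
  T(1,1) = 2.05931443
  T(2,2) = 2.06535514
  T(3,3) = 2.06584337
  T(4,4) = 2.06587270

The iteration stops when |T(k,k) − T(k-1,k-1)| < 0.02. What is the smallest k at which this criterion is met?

|T(1,1) − T(0,0)| = 0.12990029 ≥ 0.02
|T(2,2) − T(1,1)| = 0.00604071 < 0.02

k = 2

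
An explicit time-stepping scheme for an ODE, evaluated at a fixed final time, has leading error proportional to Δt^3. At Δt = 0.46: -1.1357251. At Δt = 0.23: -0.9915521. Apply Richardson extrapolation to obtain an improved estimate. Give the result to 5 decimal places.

-0.97096

The leading error scales as Δt^3; refining by a factor of 2 reduces it by 2^3 = 8.
Extrapolated value = (8·A(Δt/2) − A(Δt)) / (8 − 1)
= (8·(-0.9915521) − (-1.1357251)) / 7
= -6.7966917 / 7 = -0.9709560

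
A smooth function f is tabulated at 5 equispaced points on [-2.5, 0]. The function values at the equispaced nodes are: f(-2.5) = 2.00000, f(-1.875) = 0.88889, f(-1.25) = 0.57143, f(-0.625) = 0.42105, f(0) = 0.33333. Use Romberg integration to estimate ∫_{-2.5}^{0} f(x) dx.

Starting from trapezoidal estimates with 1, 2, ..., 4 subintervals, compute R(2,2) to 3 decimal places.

R(0,0) (trapezoid, 1 panel, h=2.5000): 2.91666
R(1,0) (trapezoid, 2 panels, h=1.2500): 2.17262
R(2,0) (trapezoid, 4 panels, h=0.6250): 1.90502
R(1,1) = 2.17262 + (2.17262 − 2.91666)/3 = 1.92461
R(2,1) = 1.90502 + (1.90502 − 2.17262)/3 = 1.81582
R(2,2) = 1.81582 + (1.81582 − 1.92461)/15 = 1.80857

1.809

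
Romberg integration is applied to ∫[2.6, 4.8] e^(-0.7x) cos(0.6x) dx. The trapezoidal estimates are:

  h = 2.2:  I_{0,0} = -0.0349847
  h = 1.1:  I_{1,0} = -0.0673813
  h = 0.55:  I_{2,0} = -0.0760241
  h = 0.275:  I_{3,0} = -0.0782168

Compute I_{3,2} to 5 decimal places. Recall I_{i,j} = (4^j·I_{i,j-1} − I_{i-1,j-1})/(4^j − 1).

Richardson extrapolation on the trapezoidal column (denominator 4−1=3):
I_{2,1} = -0.0760241 + (-0.0760241 − (-0.0673813))/3 = -0.0789050
I_{3,1} = -0.0782168 + (-0.0782168 − (-0.0760241))/3 = -0.0789477
I_{3,2} = (16·(-0.0789477) − (-0.0789050)) / 15 = -0.0789505

-0.07895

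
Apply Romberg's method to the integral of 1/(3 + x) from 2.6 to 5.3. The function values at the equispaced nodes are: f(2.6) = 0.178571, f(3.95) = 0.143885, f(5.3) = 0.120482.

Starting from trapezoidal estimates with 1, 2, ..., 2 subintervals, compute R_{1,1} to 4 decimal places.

0.3936

R_{0,0} (trapezoid, 1 panel, h=2.7000): 0.403722
R_{1,0} (trapezoid, 2 panels, h=1.3500): 0.396106
R_{1,1} = 0.396106 + (0.396106 − 0.403722)/3 = 0.393567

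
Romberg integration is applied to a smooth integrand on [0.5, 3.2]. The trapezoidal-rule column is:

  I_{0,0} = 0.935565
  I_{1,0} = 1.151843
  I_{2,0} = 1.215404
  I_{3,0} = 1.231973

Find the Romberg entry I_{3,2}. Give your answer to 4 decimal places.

I_{2,1} = 1.215404 + (1.215404 − 1.151843)/3 = 1.236591
I_{3,1} = (4·1.231973 − 1.215404) / 3 = 1.237496
I_{3,2} = (16·1.237496 − 1.236591) / 15 = 1.237556

1.2376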